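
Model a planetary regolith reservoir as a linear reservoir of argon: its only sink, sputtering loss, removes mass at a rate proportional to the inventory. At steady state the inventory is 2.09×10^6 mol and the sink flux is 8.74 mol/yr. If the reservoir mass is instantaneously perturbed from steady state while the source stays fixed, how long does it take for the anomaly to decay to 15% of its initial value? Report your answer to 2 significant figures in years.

For a linear reservoir the anomaly decays as exp(−t/τ) with τ = M/F = 2.09×10^6/8.74 = 239100 yr.
exp(−t/τ) = 0.15 ⇒ t = −τ ln(0.15) = 239100 × 1.897 = 453700 yr.

450000 yr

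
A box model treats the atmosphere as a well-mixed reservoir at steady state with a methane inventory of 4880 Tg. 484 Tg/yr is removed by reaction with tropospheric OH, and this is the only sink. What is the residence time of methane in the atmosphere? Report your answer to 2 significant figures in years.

10 yr

τ = M / F = 4880 / 484 = 10.08 yr.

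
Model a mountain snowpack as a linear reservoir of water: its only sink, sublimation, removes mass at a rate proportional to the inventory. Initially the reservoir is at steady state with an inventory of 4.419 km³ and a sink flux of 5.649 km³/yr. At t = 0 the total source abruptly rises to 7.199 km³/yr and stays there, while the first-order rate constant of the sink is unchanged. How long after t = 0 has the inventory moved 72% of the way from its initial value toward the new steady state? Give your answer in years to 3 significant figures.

0.996 yr

τ = M₀/F₀ = 4.419/5.649 = 0.7823 yr.
The remaining gap fraction is e^(−t/τ); 72% covered ⇒ e^(−t/τ) = 0.280.
t = −τ ln(0.280) = 0.7823 × 1.273 = 0.9958 yr.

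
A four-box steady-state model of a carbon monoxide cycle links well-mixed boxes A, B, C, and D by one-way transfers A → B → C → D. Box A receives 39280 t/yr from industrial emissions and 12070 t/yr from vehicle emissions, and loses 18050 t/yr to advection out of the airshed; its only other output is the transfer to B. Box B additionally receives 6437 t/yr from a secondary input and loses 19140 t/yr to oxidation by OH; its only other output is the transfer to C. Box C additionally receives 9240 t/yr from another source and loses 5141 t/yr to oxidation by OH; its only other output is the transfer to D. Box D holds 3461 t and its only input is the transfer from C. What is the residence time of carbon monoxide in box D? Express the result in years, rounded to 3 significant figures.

Box A: F(A→B) = (39280 + 12070) − 18050 = 33300 t/yr.
Box B: F(B→C) = (33300 + 6437) − 19140 = 20597 t/yr.
Box C: F(C→D) = (20597 + 9240) − 5141 = 24696 t/yr.
Box D throughput = its input = 24696 t/yr; τ = 3461 / 24696 = 0.1401 yr.

0.140 yr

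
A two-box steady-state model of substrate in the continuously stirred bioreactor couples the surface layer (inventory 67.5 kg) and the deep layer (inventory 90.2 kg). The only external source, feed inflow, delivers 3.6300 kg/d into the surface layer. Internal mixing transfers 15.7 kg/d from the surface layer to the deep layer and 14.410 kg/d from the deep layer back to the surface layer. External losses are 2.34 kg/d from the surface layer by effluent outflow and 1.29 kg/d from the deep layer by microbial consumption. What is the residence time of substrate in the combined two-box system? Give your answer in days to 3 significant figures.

For the system as a whole, the A↔B exchange is internal and contributes nothing to the throughput; only the external sinks remove mass.
M_total = 67.5 + 90.2 = 157.70 kg.
ΣF_external_out = 2.34 + 1.29 = 3.6300 kg/d.
τ = M_total / ΣF_ext = 157.70 / 3.6300 = 43.44 d.

43.4 d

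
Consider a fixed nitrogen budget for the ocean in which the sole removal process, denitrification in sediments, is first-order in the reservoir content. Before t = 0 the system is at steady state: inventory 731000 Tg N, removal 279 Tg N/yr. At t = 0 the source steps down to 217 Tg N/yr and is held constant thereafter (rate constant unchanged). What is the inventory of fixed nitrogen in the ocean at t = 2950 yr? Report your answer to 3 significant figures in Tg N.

621000 Tg N

Residence time τ = M₀/F₀ = 2620 yr. The eventual steady state is M_∞ = M₀·(F₁/F₀) = 731000 × 217/279 = 568560 Tg N.
The anomaly ΔM(t) = M(t) − M_∞ decays as ΔM₀·e^(−t/τ) with ΔM₀ = 731000 − 568560 = 162400 Tg N.
At t = 2950 yr, e^(−t/τ) = e^(−1.126) = 0.3244, so ΔM = 52690 Tg N and M = 568560 + 52690 = 621240 Tg N.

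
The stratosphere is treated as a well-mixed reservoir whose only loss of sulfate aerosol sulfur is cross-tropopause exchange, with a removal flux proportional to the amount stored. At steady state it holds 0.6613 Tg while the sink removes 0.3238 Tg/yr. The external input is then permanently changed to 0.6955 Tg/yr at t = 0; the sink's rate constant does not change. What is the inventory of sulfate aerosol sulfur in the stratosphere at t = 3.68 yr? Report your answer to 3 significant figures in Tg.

1.30 Tg

The sink rate constant is k = F₀/M₀ = 0.3238/0.6613 = 0.4896 yr⁻¹.
Solving dM/dt = F₁ − kM with M(0) = M₀ gives M(t) = F₁/k + (M₀ − F₁/k)·e^(−kt).
F₁/k = 0.6955/0.4896 = 1.4204 Tg; kt = 0.4896 × 3.68 = 1.802, e^(−kt) = 0.1650.
M(3.68) = 1.4204 + (0.6613 − 1.4204) × 0.1650 = 1.4204 − 0.1252 = 1.2952 Tg.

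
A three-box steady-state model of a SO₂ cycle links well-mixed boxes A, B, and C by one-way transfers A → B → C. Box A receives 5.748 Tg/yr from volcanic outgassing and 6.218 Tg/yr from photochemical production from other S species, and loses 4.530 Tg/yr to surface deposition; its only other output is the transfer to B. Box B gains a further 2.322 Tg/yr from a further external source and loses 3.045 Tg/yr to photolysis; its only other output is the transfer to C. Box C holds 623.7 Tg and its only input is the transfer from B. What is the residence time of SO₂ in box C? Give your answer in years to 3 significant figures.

Box A: F(A→B) = (5.748 + 6.218) − 4.530 = 7.4360 Tg/yr.
Box B: F(B→C) = (7.4360 + 2.322) − 3.045 = 6.7130 Tg/yr.
Box C throughput = its input = 6.7130 Tg/yr; τ = 623.7 / 6.7130 = 92.91 yr.

92.9 yr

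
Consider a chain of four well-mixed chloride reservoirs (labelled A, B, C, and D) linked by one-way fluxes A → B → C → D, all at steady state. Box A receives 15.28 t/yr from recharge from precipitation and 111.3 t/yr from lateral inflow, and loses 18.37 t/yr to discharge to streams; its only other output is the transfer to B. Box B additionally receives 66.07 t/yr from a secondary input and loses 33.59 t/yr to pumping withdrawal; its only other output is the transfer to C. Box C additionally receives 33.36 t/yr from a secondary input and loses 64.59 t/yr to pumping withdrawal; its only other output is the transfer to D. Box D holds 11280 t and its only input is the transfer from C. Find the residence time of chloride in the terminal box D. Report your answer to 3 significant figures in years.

103 yr

Box A: F(A→B) = (15.28 + 111.3) − 18.37 = 108.21 t/yr.
Box B: F(B→C) = (108.21 + 66.07) − 33.59 = 140.69 t/yr.
Box C: F(C→D) = (140.69 + 33.36) − 64.59 = 109.46 t/yr.
Box D throughput = its input = 109.46 t/yr; τ = 11280 / 109.46 = 103.1 yr.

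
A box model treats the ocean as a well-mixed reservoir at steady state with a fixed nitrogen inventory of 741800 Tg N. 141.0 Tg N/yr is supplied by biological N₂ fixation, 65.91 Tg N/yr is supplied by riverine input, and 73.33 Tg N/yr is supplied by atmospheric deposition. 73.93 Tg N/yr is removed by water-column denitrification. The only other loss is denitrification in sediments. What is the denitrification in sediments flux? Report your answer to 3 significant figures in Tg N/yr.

At steady state ΣF_in = ΣF_out.
ΣF_in = 141.0 + 65.91 + 73.33 = 280.24 Tg N/yr.
Denitrification in sediments flux = ΣF_in − (73.93) = 280.24 − 73.93 = 206.3 Tg N/yr.

206 Tg N/yr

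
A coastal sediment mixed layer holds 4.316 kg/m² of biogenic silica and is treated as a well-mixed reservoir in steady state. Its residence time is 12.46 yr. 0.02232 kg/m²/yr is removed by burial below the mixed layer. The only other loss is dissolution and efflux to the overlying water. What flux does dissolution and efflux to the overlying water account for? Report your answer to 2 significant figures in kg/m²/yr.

Total removal F = M/τ = 4.316 / 12.46 = 0.3464 kg/m²/yr.
Dissolution and efflux to the overlying water = F − (0.02232) = 0.3464 − 0.02232 = 0.3241 kg/m²/yr.

0.32 kg/m²/yr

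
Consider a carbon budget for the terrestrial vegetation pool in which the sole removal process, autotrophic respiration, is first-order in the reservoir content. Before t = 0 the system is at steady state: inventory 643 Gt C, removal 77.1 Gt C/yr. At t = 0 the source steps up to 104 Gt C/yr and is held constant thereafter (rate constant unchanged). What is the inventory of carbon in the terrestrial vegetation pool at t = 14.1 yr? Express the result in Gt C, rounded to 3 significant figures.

826 Gt C

τ = M₀/F₀ = 643/77.1 = 8.340 yr; rate constant k = 1/τ.
New steady state M_∞ = F₁/k = F₁·τ = 104 × 8.340 = 867.34 Gt C.
M(t) = M_∞ + (M₀ − M_∞)·e^(−t/τ); t/τ = 14.1/8.340 = 1.691, so e^(−t/τ) = 0.1844.
M(t) = 867.34 − 224.3 × 0.1844 = 825.97 Gt C.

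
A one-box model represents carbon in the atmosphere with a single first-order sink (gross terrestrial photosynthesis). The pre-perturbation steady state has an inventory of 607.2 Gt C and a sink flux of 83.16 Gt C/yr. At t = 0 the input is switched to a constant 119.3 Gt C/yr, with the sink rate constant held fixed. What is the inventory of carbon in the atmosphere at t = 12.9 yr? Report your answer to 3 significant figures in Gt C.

826 Gt C

The sink rate constant is k = F₀/M₀ = 83.16/607.2 = 0.1370 yr⁻¹.
Solving dM/dt = F₁ − kM with M(0) = M₀ gives M(t) = F₁/k + (M₀ − F₁/k)·e^(−kt).
F₁/k = 119.3/0.1370 = 871.08 Gt C; kt = 0.1370 × 12.9 = 1.767, e^(−kt) = 0.1709.
M(12.9) = 871.08 + (607.2 − 871.08) × 0.1709 = 871.08 − 45.09 = 825.99 Gt C.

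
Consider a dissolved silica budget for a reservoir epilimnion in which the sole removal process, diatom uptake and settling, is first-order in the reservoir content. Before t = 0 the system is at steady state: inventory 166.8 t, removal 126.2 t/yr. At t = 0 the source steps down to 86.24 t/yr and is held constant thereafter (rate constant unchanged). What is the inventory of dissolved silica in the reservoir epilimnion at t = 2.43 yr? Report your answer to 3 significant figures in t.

122 t

The sink rate constant is k = F₀/M₀ = 126.2/166.8 = 0.7566 yr⁻¹.
Solving dM/dt = F₁ − kM with M(0) = M₀ gives M(t) = F₁/k + (M₀ − F₁/k)·e^(−kt).
F₁/k = 86.24/0.7566 = 113.98 t; kt = 0.7566 × 2.43 = 1.839, e^(−kt) = 0.1591.
M(2.43) = 113.98 + (166.8 − 113.98) × 0.1591 = 113.98 + 8.400 = 122.38 t.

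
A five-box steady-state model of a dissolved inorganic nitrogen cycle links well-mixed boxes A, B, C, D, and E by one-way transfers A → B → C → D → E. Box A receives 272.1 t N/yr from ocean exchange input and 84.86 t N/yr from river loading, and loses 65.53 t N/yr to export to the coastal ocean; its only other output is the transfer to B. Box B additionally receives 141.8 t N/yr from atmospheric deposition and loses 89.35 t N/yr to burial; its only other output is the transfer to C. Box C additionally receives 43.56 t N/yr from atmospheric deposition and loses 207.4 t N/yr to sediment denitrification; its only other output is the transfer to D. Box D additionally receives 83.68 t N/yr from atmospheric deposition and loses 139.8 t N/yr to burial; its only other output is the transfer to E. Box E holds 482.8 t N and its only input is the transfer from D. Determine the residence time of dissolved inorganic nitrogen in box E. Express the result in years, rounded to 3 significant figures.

3.90 yr

Box A: F(A→B) = (272.1 + 84.86) − 65.53 = 291.43 t N/yr.
Box B: F(B→C) = (291.43 + 141.8) − 89.35 = 343.88 t N/yr.
Box C: F(C→D) = (343.88 + 43.56) − 207.4 = 180.04 t N/yr.
Box D: F(D→E) = (180.04 + 83.68) − 139.8 = 123.92 t N/yr.
Box E throughput = its input = 123.92 t N/yr; τ = 482.8 / 123.92 = 3.896 yr.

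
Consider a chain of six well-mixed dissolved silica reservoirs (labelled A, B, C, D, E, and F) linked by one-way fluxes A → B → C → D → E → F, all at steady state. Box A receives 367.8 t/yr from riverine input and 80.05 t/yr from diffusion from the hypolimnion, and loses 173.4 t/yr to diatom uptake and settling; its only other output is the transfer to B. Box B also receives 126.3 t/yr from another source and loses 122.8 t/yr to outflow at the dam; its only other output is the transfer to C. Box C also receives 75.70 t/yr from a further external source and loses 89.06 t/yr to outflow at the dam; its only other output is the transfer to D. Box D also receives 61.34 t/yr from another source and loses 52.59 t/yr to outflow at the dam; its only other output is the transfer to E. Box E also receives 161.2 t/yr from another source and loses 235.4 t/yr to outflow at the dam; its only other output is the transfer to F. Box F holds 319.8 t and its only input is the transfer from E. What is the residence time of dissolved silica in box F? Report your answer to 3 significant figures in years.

1.61 yr

Box A: F(A→B) = (367.8 + 80.05) − 173.4 = 274.45 t/yr.
Box B: F(B→C) = (274.45 + 126.3) − 122.8 = 277.95 t/yr.
Box C: F(C→D) = (277.95 + 75.70) − 89.06 = 264.59 t/yr.
Box D: F(D→E) = (264.59 + 61.34) − 52.59 = 273.34 t/yr.
Box E: F(E→F) = (273.34 + 161.2) − 235.4 = 199.14 t/yr.
Box F throughput = its input = 199.14 t/yr; τ = 319.8 / 199.14 = 1.606 yr.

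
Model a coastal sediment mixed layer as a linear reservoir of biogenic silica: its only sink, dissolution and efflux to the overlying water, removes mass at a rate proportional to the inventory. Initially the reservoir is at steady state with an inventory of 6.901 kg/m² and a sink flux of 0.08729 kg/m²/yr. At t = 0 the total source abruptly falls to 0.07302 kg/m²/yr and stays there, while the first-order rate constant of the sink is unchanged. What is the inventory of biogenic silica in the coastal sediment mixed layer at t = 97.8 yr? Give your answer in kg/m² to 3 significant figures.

6.10 kg/m²

τ = M₀/F₀ = 6.901/0.08729 = 79.06 yr; rate constant k = 1/τ.
New steady state M_∞ = F₁/k = F₁·τ = 0.07302 × 79.06 = 5.7728 kg/m².
M(t) = M_∞ + (M₀ − M_∞)·e^(−t/τ); t/τ = 97.8/79.06 = 1.237, so e^(−t/τ) = 0.2902.
M(t) = 5.7728 + 1.128 × 0.2902 = 6.1003 kg/m².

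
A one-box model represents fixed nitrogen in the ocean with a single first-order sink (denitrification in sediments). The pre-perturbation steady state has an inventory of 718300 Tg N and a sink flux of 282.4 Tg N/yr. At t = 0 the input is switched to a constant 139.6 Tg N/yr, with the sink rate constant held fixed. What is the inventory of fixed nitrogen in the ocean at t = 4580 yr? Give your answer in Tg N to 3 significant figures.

415000 Tg N

The sink rate constant is k = F₀/M₀ = 282.4/718300 = 0.0003932 yr⁻¹.
Solving dM/dt = F₁ − kM with M(0) = M₀ gives M(t) = F₁/k + (M₀ − F₁/k)·e^(−kt).
F₁/k = 139.6/0.0003932 = 355080 Tg N; kt = 0.0003932 × 4580 = 1.801, e^(−kt) = 0.1652.
M(4580) = 355080 + (718300 − 355080) × 0.1652 = 355080 + 60000 = 415080 Tg N.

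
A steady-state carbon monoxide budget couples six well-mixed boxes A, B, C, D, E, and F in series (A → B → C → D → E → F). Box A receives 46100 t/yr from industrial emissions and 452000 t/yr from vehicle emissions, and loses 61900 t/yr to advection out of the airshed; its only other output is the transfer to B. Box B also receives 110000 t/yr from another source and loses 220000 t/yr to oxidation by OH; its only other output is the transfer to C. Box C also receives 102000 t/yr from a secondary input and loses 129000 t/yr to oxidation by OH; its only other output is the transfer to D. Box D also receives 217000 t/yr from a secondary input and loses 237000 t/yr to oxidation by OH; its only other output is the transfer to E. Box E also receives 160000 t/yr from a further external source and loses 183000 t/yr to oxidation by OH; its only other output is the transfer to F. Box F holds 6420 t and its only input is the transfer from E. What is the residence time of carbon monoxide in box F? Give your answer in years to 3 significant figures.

Box A: F(A→B) = (46100 + 452000) − 61900 = 436200 t/yr.
Box B: F(B→C) = (436200 + 110000) − 220000 = 326200 t/yr.
Box C: F(C→D) = (326200 + 102000) − 129000 = 299200 t/yr.
Box D: F(D→E) = (299200 + 217000) − 237000 = 279200 t/yr.
Box E: F(E→F) = (279200 + 160000) − 183000 = 256200 t/yr.
Box F throughput = its input = 256200 t/yr; τ = 6420 / 256200 = 0.02506 yr.

0.0251 yr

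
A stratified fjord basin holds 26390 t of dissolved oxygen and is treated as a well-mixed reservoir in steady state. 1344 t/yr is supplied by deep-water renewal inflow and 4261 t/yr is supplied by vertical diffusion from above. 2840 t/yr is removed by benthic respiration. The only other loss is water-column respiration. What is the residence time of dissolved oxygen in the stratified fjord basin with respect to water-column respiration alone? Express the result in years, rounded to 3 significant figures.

9.54 yr

At steady state ΣF_in = ΣF_out.
ΣF_in = 1344 + 4261 = 5605.0 t/yr.
Water-column respiration flux = ΣF_in − (2840) = 5605.0 − 2840 = 2765 t/yr.
τ = M / F = 26390 / 2765 = 9.544 yr.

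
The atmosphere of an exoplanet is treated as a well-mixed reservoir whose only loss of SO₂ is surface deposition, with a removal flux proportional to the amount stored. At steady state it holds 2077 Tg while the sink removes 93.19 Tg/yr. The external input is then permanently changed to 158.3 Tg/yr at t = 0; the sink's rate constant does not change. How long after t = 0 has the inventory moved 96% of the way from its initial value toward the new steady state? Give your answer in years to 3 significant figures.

τ = M₀/F₀ = 2077/93.19 = 22.29 yr.
The remaining gap fraction is e^(−t/τ); 96% covered ⇒ e^(−t/τ) = 0.0400.
t = −τ ln(0.0400) = 22.29 × 3.219 = 71.74 yr.

71.7 yr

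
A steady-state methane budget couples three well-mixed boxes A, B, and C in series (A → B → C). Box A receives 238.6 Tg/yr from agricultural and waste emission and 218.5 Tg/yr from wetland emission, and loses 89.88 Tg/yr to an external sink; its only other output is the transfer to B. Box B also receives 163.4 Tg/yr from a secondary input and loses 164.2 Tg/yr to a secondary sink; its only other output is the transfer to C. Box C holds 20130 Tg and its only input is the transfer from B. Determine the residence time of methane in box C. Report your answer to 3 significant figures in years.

54.9 yr

Box A: F(A→B) = (238.6 + 218.5) − 89.88 = 367.22 Tg/yr.
Box B: F(B→C) = (367.22 + 163.4) − 164.2 = 366.42 Tg/yr.
Box C throughput = its input = 366.42 Tg/yr; τ = 20130 / 366.42 = 54.94 yr.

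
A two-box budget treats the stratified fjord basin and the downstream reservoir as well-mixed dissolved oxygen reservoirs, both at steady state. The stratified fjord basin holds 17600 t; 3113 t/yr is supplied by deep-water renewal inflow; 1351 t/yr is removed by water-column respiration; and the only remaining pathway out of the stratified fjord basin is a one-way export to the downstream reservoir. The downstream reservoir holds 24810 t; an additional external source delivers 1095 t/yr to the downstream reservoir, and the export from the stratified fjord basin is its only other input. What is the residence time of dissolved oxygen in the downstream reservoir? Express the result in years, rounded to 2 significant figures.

8.7 yr

Balance the stratified fjord basin: ΣF_in = 3113.0 t/yr.
Export to the downstream reservoir = ΣF_in − (1351) = 1762.0 t/yr.
Total input to the downstream reservoir = 1762.0 + 1095 = 2857.0 t/yr; at steady state this equals its total output.
τ = M / F = 24810 / 2857.0 = 8.684 yr.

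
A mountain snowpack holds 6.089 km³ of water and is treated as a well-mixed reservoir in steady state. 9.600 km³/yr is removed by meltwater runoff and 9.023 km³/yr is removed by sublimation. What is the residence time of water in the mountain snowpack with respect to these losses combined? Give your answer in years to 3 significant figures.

0.327 yr

Total removal = 9.600 + 9.023 = 18.623 km³/yr.
τ = M / ΣF_out = 6.089 / 18.623 = 0.3270 yr.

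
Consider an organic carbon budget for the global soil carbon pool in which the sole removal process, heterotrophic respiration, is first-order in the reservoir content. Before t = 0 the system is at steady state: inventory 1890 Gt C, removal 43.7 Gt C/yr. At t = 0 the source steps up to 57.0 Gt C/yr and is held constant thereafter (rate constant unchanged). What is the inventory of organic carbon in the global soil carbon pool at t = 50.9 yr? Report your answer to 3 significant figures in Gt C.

The sink rate constant is k = F₀/M₀ = 43.7/1890 = 0.02312 yr⁻¹.
Solving dM/dt = F₁ − kM with M(0) = M₀ gives M(t) = F₁/k + (M₀ − F₁/k)·e^(−kt).
F₁/k = 57.0/0.02312 = 2465.2 Gt C; kt = 0.02312 × 50.9 = 1.177, e^(−kt) = 0.3082.
M(50.9) = 2465.2 + (1890 − 2465.2) × 0.3082 = 2465.2 − 177.3 = 2287.9 Gt C.

2290 Gt C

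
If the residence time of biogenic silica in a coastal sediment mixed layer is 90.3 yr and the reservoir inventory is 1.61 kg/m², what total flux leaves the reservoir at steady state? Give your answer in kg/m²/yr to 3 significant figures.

0.0178 kg/m²/yr

F = M / τ = 1.61 / 90.3 = 0.01783 kg/m²/yr.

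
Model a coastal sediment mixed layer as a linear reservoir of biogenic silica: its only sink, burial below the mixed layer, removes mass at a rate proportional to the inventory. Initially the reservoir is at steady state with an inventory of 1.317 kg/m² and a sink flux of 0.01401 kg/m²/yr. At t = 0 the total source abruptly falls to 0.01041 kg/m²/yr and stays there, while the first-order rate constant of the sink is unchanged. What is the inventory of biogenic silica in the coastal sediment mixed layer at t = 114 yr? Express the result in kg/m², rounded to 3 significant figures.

1.08 kg/m²

Residence time τ = M₀/F₀ = 94.00 yr. The eventual steady state is M_∞ = M₀·(F₁/F₀) = 1.317 × 0.01041/0.01401 = 0.97858 kg/m².
The anomaly ΔM(t) = M(t) − M_∞ decays as ΔM₀·e^(−t/τ) with ΔM₀ = 1.317 − 0.97858 = 0.3384 kg/m².
At t = 114 yr, e^(−t/τ) = e^(−1.213) = 0.2974, so ΔM = 0.1006 kg/m² and M = 0.97858 + 0.1006 = 1.0792 kg/m².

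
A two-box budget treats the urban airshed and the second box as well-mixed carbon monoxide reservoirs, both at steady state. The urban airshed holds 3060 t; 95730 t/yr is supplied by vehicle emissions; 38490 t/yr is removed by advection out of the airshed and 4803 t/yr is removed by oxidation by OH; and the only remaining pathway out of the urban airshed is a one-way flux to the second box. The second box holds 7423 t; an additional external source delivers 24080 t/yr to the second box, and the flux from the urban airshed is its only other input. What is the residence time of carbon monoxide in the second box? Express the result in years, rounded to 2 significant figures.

0.097 yr

Balance the urban airshed: ΣF_in = 95730 t/yr.
Flux to the second box = ΣF_in − (38490 + 4803) = 52437 t/yr.
Total input to the second box = 52437 + 24080 = 76517 t/yr; at steady state this equals its total output.
τ = M / F = 7423 / 76517 = 0.09701 yr.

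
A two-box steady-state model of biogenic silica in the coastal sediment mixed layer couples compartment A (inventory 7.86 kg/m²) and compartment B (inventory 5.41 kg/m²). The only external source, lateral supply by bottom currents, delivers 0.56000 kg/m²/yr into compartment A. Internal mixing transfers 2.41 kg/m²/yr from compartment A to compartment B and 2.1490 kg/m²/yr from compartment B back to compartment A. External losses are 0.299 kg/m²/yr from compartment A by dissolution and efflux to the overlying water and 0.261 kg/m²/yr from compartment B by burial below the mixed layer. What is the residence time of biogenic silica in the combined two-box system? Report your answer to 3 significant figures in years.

Treat the two boxes together as one reservoir: the mixing fluxes between them are internal recycling, so τ = ΣM / Σ(external losses).
M_total = 7.86 + 5.41 = 13.270 kg/m².
ΣF_external_out = 0.299 + 0.261 = 0.56000 kg/m²/yr.
τ = M_total / ΣF_ext = 13.270 / 0.56000 = 23.70 yr.

23.7 yr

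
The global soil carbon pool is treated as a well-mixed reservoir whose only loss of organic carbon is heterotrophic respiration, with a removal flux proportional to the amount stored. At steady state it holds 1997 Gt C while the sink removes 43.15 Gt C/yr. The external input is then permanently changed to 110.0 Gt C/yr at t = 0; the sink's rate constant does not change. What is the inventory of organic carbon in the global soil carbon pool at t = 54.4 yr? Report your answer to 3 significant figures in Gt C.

4140 Gt C

The sink rate constant is k = F₀/M₀ = 43.15/1997 = 0.02161 yr⁻¹.
Solving dM/dt = F₁ − kM with M(0) = M₀ gives M(t) = F₁/k + (M₀ − F₁/k)·e^(−kt).
F₁/k = 110.0/0.02161 = 5090.8 Gt C; kt = 0.02161 × 54.4 = 1.175, e^(−kt) = 0.3087.
M(54.4) = 5090.8 + (1997 − 5090.8) × 0.3087 = 5090.8 − 955.0 = 4135.8 Gt C.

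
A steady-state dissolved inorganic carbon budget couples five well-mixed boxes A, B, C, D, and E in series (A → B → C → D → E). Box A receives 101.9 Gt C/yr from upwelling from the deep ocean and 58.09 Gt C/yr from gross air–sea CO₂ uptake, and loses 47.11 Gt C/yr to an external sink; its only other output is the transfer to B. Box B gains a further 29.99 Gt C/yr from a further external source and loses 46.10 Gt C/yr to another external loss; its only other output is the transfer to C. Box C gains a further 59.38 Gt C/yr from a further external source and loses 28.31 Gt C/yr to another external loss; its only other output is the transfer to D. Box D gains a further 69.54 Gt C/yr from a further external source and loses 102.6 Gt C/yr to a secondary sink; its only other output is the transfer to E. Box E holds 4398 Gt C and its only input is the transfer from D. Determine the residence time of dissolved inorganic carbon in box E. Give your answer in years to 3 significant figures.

46.4 yr

Box A: F(A→B) = (101.9 + 58.09) − 47.11 = 112.88 Gt C/yr.
Box B: F(B→C) = (112.88 + 29.99) − 46.10 = 96.770 Gt C/yr.
Box C: F(C→D) = (96.770 + 59.38) − 28.31 = 127.84 Gt C/yr.
Box D: F(D→E) = (127.84 + 69.54) − 102.6 = 94.780 Gt C/yr.
Box E throughput = its input = 94.780 Gt C/yr; τ = 4398 / 94.780 = 46.40 yr.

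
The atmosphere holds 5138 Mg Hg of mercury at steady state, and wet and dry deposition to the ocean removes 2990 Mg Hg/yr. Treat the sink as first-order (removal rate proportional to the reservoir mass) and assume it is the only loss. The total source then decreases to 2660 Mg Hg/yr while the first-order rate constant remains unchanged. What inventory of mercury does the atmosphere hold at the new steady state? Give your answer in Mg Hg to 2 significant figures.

4600 Mg Hg

Rate constant k = F/M = 2990 / 5138 = 0.5819 yr⁻¹.
At the new steady state, source = k·M_new ⇒ M_new = 2660 / 0.5819 = 4571 Mg Hg.
(Equivalently M_new = M × F_new/F_old = 5138 × 2660/2990.)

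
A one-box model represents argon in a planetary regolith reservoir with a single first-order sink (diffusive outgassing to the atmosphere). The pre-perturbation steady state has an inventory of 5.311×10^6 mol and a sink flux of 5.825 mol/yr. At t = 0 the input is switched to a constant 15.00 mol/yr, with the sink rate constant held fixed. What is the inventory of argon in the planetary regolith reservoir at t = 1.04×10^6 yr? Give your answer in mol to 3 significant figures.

Residence time τ = M₀/F₀ = 911800 yr. The eventual steady state is M_∞ = M₀·(F₁/F₀) = 5.311×10^6 × 15.00/5.825 = 1.3676×10^7 mol.
The anomaly ΔM(t) = M(t) − M_∞ decays as ΔM₀·e^(−t/τ) with ΔM₀ = 5.311×10^6 − 1.3676×10^7 = −8.365×10^6 mol.
At t = 1.04×10^6 yr, e^(−t/τ) = e^(−1.141) = 0.3196, so ΔM = −2.674×10^6 mol and M = 1.3676×10^7 − 2.674×10^6 = 1.1003×10^7 mol.

1.10×10^7 mol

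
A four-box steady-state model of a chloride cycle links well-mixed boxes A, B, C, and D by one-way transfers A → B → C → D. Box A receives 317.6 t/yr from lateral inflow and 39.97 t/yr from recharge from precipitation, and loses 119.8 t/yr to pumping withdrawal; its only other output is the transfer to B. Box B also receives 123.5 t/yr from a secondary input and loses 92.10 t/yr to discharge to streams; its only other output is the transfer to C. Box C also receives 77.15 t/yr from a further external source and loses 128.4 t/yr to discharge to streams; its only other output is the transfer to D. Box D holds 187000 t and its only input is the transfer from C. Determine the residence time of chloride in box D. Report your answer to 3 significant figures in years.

Box A: F(A→B) = (317.6 + 39.97) − 119.8 = 237.77 t/yr.
Box B: F(B→C) = (237.77 + 123.5) − 92.10 = 269.17 t/yr.
Box C: F(C→D) = (269.17 + 77.15) − 128.4 = 217.92 t/yr.
Box D throughput = its input = 217.92 t/yr; τ = 187000 / 217.92 = 858.1 yr.

858 yr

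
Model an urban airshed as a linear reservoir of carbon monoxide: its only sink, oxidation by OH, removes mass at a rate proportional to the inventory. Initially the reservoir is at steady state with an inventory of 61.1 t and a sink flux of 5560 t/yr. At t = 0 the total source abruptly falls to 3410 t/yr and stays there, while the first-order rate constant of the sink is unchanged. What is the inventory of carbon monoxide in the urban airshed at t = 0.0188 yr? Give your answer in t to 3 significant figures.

The sink rate constant is k = F₀/M₀ = 5560/61.1 = 91.00 yr⁻¹.
Solving dM/dt = F₁ − kM with M(0) = M₀ gives M(t) = F₁/k + (M₀ − F₁/k)·e^(−kt).
F₁/k = 3410/91.00 = 37.473 t; kt = 91.00 × 0.0188 = 1.711, e^(−kt) = 0.1807.
M(0.0188) = 37.473 + (61.1 − 37.473) × 0.1807 = 37.473 + 4.270 = 41.743 t.

41.7 t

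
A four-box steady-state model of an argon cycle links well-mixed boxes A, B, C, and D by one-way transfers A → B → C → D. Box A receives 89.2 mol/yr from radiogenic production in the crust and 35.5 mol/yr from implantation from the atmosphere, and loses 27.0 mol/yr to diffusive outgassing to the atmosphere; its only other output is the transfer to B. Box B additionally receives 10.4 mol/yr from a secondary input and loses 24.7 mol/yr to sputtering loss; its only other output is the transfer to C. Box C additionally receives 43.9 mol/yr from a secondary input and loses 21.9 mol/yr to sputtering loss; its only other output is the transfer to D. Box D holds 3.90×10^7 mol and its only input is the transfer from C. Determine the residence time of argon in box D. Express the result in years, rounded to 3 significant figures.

370000 yr

Box A: F(A→B) = (89.2 + 35.5) − 27.0 = 97.700 mol/yr.
Box B: F(B→C) = (97.700 + 10.4) − 24.7 = 83.400 mol/yr.
Box C: F(C→D) = (83.400 + 43.9) − 21.9 = 105.40 mol/yr.
Box D throughput = its input = 105.40 mol/yr; τ = 3.90×10^7 / 105.40 = 370000 yr.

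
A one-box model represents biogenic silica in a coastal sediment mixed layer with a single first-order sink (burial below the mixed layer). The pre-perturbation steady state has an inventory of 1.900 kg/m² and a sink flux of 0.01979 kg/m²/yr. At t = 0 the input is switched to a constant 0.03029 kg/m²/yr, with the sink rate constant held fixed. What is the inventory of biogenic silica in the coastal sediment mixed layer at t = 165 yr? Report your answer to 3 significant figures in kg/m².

The sink rate constant is k = F₀/M₀ = 0.01979/1.900 = 0.01042 yr⁻¹.
Solving dM/dt = F₁ − kM with M(0) = M₀ gives M(t) = F₁/k + (M₀ − F₁/k)·e^(−kt).
F₁/k = 0.03029/0.01042 = 2.9081 kg/m²; kt = 0.01042 × 165 = 1.719, e^(−kt) = 0.1793.
M(165) = 2.9081 + (1.900 − 2.9081) × 0.1793 = 2.9081 − 0.1808 = 2.7273 kg/m².

2.73 kg/m²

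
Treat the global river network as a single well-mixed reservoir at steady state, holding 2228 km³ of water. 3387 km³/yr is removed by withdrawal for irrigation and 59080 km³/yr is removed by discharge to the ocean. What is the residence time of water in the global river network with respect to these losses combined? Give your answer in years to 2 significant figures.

Total removal = 3387 + 59080 = 62467 km³/yr.
τ = M / ΣF_out = 2228 / 62467 = 0.03567 yr.

0.036 yr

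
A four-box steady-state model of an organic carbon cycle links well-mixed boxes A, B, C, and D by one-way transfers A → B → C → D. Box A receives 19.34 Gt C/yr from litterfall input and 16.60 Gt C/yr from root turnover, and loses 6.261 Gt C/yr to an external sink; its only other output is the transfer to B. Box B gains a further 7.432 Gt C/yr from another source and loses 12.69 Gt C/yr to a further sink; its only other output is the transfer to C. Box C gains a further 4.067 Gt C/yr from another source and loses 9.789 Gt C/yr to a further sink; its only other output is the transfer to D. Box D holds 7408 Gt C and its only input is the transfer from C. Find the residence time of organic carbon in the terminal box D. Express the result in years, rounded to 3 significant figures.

Box A: F(A→B) = (19.34 + 16.60) − 6.261 = 29.679 Gt C/yr.
Box B: F(B→C) = (29.679 + 7.432) − 12.69 = 24.421 Gt C/yr.
Box C: F(C→D) = (24.421 + 4.067) − 9.789 = 18.699 Gt C/yr.
Box D throughput = its input = 18.699 Gt C/yr; τ = 7408 / 18.699 = 396.2 yr.

396 yr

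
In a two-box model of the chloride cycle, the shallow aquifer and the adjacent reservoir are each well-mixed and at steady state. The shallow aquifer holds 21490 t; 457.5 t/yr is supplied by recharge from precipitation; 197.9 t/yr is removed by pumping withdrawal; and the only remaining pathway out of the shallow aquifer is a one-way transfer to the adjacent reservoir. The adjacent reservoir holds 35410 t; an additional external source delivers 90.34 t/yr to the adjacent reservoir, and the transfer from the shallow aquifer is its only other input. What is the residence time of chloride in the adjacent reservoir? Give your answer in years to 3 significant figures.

Balance the shallow aquifer: ΣF_in = 457.50 t/yr.
Transfer to the adjacent reservoir = ΣF_in − (197.9) = 259.60 t/yr.
Total input to the adjacent reservoir = 259.60 + 90.34 = 349.94 t/yr; at steady state this equals its total output.
τ = M / F = 35410 / 349.94 = 101.2 yr.

101 yr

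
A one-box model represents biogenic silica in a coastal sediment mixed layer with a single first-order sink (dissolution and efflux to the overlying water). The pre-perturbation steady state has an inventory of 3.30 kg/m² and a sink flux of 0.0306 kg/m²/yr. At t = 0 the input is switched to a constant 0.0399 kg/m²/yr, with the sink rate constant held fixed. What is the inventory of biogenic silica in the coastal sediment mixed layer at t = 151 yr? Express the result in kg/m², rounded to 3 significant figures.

4.06 kg/m²

The sink rate constant is k = F₀/M₀ = 0.0306/3.30 = 0.009273 yr⁻¹.
Solving dM/dt = F₁ − kM with M(0) = M₀ gives M(t) = F₁/k + (M₀ − F₁/k)·e^(−kt).
F₁/k = 0.0399/0.009273 = 4.3029 kg/m²; kt = 0.009273 × 151 = 1.400, e^(−kt) = 0.2466.
M(151) = 4.3029 + (3.30 − 4.3029) × 0.2466 = 4.3029 − 0.2473 = 4.0557 kg/m².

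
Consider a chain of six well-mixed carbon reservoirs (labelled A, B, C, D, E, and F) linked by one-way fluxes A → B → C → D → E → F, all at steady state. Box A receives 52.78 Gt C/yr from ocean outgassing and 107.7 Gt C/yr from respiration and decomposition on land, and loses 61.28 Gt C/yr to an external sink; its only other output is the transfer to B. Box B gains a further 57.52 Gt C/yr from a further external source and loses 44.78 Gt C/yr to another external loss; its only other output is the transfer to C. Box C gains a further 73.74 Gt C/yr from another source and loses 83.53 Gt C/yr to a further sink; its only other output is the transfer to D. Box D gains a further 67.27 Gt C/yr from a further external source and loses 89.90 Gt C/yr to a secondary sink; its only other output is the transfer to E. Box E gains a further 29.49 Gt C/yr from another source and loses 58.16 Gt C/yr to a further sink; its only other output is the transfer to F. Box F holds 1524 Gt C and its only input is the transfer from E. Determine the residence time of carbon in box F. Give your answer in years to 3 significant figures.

30.0 yr

Box A: F(A→B) = (52.78 + 107.7) − 61.28 = 99.200 Gt C/yr.
Box B: F(B→C) = (99.200 + 57.52) − 44.78 = 111.94 Gt C/yr.
Box C: F(C→D) = (111.94 + 73.74) − 83.53 = 102.15 Gt C/yr.
Box D: F(D→E) = (102.15 + 67.27) − 89.90 = 79.520 Gt C/yr.
Box E: F(E→F) = (79.520 + 29.49) − 58.16 = 50.850 Gt C/yr.
Box F throughput = its input = 50.850 Gt C/yr; τ = 1524 / 50.850 = 29.97 yr.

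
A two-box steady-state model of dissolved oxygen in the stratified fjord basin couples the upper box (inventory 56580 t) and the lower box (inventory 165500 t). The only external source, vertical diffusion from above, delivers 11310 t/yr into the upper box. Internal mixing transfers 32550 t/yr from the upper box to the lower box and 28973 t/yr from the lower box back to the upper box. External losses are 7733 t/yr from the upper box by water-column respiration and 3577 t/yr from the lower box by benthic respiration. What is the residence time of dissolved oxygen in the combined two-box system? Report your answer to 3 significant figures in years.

For the system as a whole, the A↔B exchange is internal and contributes nothing to the throughput; only the external sinks remove mass.
M_total = 56580 + 165500 = 222080 t.
ΣF_external_out = 7733 + 3577 = 11310 t/yr.
τ = M_total / ΣF_ext = 222080 / 11310 = 19.64 yr.

19.6 yr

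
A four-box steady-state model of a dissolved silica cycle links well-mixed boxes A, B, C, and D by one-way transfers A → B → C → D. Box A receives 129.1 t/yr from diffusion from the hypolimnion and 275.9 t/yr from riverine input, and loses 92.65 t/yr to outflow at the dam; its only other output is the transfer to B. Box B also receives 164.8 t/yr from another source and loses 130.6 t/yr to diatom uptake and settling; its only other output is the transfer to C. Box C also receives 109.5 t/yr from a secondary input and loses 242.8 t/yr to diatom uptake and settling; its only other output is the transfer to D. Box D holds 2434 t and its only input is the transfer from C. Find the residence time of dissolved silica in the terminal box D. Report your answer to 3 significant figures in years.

11.4 yr

Box A: F(A→B) = (129.1 + 275.9) − 92.65 = 312.35 t/yr.
Box B: F(B→C) = (312.35 + 164.8) − 130.6 = 346.55 t/yr.
Box C: F(C→D) = (346.55 + 109.5) − 242.8 = 213.25 t/yr.
Box D throughput = its input = 213.25 t/yr; τ = 2434 / 213.25 = 11.41 yr.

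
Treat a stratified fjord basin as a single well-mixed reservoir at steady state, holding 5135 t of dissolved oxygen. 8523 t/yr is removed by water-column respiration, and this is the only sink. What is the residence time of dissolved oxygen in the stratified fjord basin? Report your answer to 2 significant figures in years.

τ = M / F = 5135 / 8523 = 0.6025 yr.

0.60 yr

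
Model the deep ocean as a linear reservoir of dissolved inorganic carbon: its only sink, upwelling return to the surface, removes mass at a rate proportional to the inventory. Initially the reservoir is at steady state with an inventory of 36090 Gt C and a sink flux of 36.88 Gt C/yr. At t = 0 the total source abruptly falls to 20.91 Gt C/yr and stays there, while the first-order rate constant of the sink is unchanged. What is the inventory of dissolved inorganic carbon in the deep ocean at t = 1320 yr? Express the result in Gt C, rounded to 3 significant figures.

24500 Gt C

Residence time τ = M₀/F₀ = 978.6 yr. The eventual steady state is M_∞ = M₀·(F₁/F₀) = 36090 × 20.91/36.88 = 20462 Gt C.
The anomaly ΔM(t) = M(t) − M_∞ decays as ΔM₀·e^(−t/τ) with ΔM₀ = 36090 − 20462 = 15630 Gt C.
At t = 1320 yr, e^(−t/τ) = e^(−1.349) = 0.2595, so ΔM = 4056 Gt C and M = 20462 + 4056 = 24518 Gt C.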